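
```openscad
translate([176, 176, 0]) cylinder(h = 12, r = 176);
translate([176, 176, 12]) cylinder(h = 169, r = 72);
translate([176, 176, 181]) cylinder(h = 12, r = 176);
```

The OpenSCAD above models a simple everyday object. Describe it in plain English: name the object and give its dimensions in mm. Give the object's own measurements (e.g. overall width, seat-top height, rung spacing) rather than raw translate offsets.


A spool: two coaxial disc flanges of radius 176 mm and thickness 12 mm, joined by a core cylinder of radius 72 mm and height 169 mm. The lower flange rests on z = 0 and the three cylinders share a vertical axis.


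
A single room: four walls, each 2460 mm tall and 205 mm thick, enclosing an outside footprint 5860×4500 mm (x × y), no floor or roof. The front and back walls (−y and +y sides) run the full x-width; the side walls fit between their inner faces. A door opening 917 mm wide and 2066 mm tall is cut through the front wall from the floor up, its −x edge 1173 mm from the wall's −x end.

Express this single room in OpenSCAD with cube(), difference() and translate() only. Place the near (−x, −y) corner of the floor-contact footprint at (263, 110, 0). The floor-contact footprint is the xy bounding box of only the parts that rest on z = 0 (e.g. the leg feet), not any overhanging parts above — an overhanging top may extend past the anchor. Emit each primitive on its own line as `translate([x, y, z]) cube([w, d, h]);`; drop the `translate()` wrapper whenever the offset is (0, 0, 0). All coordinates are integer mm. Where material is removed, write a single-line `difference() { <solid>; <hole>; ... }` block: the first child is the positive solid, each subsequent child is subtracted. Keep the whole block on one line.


difference() { translate([263, 110, 0]) cube([5860, 205, 2460]); translate([1436, 110, 0]) cube([917, 205, 2066]); }
translate([263, 4405, 0]) cube([5860, 205, 2460]);
translate([263, 315, 0]) cube([205, 4090, 2460]);
translate([5918, 315, 0]) cube([205, 4090, 2460]);


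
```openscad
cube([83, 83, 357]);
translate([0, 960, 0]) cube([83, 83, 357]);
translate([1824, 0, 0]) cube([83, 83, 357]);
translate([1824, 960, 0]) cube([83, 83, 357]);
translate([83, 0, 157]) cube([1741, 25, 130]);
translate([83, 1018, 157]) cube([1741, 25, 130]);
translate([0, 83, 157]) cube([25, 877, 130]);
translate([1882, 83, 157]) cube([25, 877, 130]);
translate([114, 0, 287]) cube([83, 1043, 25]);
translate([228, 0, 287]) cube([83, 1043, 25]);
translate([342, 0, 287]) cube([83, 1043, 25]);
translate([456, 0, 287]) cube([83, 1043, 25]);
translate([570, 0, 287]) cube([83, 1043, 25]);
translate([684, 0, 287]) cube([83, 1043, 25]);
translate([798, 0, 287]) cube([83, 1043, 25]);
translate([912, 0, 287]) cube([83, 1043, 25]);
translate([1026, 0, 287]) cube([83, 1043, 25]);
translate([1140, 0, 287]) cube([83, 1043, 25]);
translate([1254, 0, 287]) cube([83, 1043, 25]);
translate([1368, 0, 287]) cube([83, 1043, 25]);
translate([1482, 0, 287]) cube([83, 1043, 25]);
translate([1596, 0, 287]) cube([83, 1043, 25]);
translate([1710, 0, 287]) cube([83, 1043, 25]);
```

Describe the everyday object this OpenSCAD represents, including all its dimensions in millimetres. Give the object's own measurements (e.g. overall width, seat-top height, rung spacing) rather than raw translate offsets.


A bed frame 1907 mm long (x) by 1043 mm wide (y). Four 83×83 mm corner posts, 357 mm tall, at the corners of the footprint. Four rails of 25 mm thickness and 130 mm height run between adjacent posts with their undersides at z = 157 mm, their outer faces flush with the outside of the frame (the two x-running rails run between the posts' inner faces; the two y-running rails run between the posts' inner faces). 15 slats, each 83 mm wide (x) and 25 mm thick, lie across the top of the two x-running rails, running the full 1043 mm width of the frame in y; along x they sit between the end posts with a 31 mm gap after the −x posts and between neighbouring slats and before the +x posts.


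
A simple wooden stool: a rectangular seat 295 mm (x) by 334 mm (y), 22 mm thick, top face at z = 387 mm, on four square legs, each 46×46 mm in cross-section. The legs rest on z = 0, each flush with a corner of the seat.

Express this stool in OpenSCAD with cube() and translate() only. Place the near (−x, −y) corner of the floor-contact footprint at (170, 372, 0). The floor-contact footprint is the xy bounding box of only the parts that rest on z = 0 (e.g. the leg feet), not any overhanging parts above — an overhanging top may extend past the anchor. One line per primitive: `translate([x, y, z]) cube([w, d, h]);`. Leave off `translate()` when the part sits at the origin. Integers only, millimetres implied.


translate([170, 372, 365]) cube([295, 334, 22]);
translate([170, 372, 0]) cube([46, 46, 365]);
translate([419, 372, 0]) cube([46, 46, 365]);
translate([170, 660, 0]) cube([46, 46, 365]);
translate([419, 660, 0]) cube([46, 46, 365]);


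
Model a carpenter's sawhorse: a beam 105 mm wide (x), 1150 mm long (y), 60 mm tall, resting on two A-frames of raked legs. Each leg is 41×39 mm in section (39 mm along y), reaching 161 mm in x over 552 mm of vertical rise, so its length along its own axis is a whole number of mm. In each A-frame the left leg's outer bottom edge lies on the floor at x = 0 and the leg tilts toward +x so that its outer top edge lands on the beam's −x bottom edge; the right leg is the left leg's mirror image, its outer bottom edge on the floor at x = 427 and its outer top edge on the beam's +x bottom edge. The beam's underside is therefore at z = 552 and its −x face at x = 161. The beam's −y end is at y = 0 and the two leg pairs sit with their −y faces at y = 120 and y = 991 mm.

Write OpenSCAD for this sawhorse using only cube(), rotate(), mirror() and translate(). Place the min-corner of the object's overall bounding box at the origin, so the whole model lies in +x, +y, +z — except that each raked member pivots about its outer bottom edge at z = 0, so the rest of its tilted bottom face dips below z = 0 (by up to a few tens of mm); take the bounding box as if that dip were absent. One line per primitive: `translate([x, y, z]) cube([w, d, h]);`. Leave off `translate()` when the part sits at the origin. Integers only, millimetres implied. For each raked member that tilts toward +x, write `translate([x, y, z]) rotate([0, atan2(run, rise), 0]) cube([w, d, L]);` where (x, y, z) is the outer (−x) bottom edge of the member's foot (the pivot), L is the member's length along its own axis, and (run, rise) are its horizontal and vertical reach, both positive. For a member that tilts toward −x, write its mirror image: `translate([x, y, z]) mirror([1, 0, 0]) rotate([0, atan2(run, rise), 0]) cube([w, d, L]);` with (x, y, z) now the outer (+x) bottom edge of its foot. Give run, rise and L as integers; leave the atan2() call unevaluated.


// leg length = √(161² + 552²) = 575
// right-leg outer foot x = 2·161 + 105 = 427
// beam min-corner = (161, 0, 552)
translate([161, 0, 552]) cube([105, 1150, 60]);
translate([0, 120, 0]) rotate([0, atan2(161, 552), 0]) cube([41, 39, 575]);
translate([427, 120, 0]) mirror([1, 0, 0]) rotate([0, atan2(161, 552), 0]) cube([41, 39, 575]);
translate([0, 991, 0]) rotate([0, atan2(161, 552), 0]) cube([41, 39, 575]);
translate([427, 991, 0]) mirror([1, 0, 0]) rotate([0, atan2(161, 552), 0]) cube([41, 39, 575]);


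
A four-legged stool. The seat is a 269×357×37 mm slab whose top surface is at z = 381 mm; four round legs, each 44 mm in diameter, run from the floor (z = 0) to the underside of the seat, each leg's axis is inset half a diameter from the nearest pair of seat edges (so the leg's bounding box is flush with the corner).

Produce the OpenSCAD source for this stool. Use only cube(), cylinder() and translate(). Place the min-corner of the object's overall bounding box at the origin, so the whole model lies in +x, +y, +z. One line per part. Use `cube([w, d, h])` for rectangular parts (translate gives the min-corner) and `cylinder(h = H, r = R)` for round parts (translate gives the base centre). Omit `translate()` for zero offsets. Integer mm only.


// leg_h = 381 - 37 = 344
translate([0, 0, 344]) cube([269, 357, 37]);
translate([22, 22, 0]) cylinder(h = 344, r = 22);
translate([247, 22, 0]) cylinder(h = 344, r = 22);
translate([22, 335, 0]) cylinder(h = 344, r = 22);
translate([247, 335, 0]) cylinder(h = 344, r = 22);


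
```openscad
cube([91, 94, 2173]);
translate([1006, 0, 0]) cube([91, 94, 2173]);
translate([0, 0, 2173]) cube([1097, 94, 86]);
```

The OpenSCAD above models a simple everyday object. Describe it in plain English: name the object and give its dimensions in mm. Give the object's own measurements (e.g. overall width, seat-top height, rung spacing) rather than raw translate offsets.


A door frame. The clear opening is 915 mm wide and 2173 mm high. Two 91 mm wide jambs, 94 mm deep, stand either side of the opening from the floor to the top of the opening. A 86 mm thick head sits across the top of both jambs, spanning the full outside width of the frame.


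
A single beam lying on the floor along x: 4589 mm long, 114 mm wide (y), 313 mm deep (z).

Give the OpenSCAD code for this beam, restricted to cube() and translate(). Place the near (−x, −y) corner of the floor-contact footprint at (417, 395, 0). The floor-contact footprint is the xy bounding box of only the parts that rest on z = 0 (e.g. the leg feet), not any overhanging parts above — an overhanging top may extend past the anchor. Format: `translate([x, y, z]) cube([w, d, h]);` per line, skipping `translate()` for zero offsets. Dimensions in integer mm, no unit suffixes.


translate([417, 395, 0]) cube([4589, 114, 313]);


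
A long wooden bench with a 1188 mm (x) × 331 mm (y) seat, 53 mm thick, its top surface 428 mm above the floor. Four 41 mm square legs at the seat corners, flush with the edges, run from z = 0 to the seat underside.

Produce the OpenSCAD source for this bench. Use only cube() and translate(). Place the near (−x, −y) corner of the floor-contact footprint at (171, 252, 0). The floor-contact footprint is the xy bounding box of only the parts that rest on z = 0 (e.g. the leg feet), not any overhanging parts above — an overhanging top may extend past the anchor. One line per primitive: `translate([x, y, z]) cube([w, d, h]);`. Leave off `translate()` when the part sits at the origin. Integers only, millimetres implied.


// leg_h = 428 − 53 = 375
translate([171, 252, 375]) cube([1188, 331, 53]);
translate([171, 252, 0]) cube([41, 41, 375]);
translate([171, 542, 0]) cube([41, 41, 375]);
translate([1318, 252, 0]) cube([41, 41, 375]);
translate([1318, 542, 0]) cube([41, 41, 375]);


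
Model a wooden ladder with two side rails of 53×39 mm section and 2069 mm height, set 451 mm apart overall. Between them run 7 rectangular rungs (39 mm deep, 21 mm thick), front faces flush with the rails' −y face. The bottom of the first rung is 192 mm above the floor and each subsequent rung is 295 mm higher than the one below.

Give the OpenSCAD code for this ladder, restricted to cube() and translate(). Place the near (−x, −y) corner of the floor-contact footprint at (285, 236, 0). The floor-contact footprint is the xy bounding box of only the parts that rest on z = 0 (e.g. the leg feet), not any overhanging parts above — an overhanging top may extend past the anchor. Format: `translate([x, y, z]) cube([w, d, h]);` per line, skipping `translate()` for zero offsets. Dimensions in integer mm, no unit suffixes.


// rung span = 451 - 2*53 = 345
// rung[k] z = 192 + k*295
translate([285, 236, 0]) cube([53, 39, 2069]);
translate([683, 236, 0]) cube([53, 39, 2069]);
translate([338, 236, 192]) cube([345, 39, 21]);
translate([338, 236, 487]) cube([345, 39, 21]);
translate([338, 236, 782]) cube([345, 39, 21]);
translate([338, 236, 1077]) cube([345, 39, 21]);
translate([338, 236, 1372]) cube([345, 39, 21]);
translate([338, 236, 1667]) cube([345, 39, 21]);
translate([338, 236, 1962]) cube([345, 39, 21]);


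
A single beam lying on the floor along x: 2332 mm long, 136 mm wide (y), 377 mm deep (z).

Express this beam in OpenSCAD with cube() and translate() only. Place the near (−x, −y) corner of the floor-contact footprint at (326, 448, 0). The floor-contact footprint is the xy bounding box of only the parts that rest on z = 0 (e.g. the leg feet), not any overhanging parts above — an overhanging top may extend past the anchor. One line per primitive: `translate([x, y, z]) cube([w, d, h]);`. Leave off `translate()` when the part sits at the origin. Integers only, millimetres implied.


translate([326, 448, 0]) cube([2332, 136, 377]);


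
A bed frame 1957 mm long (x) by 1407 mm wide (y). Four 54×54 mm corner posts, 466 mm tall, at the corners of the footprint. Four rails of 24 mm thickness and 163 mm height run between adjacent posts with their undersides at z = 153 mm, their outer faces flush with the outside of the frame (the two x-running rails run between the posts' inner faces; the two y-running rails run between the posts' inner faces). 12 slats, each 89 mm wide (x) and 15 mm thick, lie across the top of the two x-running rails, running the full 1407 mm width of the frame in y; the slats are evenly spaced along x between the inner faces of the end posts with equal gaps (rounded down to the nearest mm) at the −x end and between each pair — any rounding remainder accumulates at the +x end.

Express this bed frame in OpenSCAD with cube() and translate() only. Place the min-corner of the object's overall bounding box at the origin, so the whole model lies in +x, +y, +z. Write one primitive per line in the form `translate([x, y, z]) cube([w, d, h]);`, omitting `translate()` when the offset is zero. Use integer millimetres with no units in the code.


cube([54, 54, 466]);
translate([0, 1353, 0]) cube([54, 54, 466]);
translate([1903, 0, 0]) cube([54, 54, 466]);
translate([1903, 1353, 0]) cube([54, 54, 466]);
translate([54, 0, 153]) cube([1849, 24, 163]);
translate([54, 1383, 153]) cube([1849, 24, 163]);
translate([0, 54, 153]) cube([24, 1299, 163]);
translate([1933, 54, 153]) cube([24, 1299, 163]);
translate([114, 0, 316]) cube([89, 1407, 15]);
translate([263, 0, 316]) cube([89, 1407, 15]);
translate([412, 0, 316]) cube([89, 1407, 15]);
translate([561, 0, 316]) cube([89, 1407, 15]);
translate([710, 0, 316]) cube([89, 1407, 15]);
translate([859, 0, 316]) cube([89, 1407, 15]);
translate([1008, 0, 316]) cube([89, 1407, 15]);
translate([1157, 0, 316]) cube([89, 1407, 15]);
translate([1306, 0, 316]) cube([89, 1407, 15]);
translate([1455, 0, 316]) cube([89, 1407, 15]);
translate([1604, 0, 316]) cube([89, 1407, 15]);
translate([1753, 0, 316]) cube([89, 1407, 15]);


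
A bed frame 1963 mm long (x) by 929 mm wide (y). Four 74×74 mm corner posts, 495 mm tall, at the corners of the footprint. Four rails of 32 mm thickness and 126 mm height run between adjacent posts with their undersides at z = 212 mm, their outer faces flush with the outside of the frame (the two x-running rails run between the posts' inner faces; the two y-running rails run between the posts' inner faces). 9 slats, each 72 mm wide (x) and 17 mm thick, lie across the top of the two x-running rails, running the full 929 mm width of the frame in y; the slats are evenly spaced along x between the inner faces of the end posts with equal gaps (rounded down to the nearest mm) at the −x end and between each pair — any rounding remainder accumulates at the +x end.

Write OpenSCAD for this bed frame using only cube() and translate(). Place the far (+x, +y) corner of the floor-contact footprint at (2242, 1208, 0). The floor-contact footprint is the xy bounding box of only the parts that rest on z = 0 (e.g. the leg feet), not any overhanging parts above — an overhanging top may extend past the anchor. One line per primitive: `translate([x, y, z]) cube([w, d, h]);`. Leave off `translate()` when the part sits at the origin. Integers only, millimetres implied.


translate([279, 279, 0]) cube([74, 74, 495]);
translate([279, 1134, 0]) cube([74, 74, 495]);
translate([2168, 279, 0]) cube([74, 74, 495]);
translate([2168, 1134, 0]) cube([74, 74, 495]);
translate([353, 279, 212]) cube([1815, 32, 126]);
translate([353, 1176, 212]) cube([1815, 32, 126]);
translate([279, 353, 212]) cube([32, 781, 126]);
translate([2210, 353, 212]) cube([32, 781, 126]);
translate([469, 279, 338]) cube([72, 929, 17]);
translate([657, 279, 338]) cube([72, 929, 17]);
translate([845, 279, 338]) cube([72, 929, 17]);
translate([1033, 279, 338]) cube([72, 929, 17]);
translate([1221, 279, 338]) cube([72, 929, 17]);
translate([1409, 279, 338]) cube([72, 929, 17]);
translate([1597, 279, 338]) cube([72, 929, 17]);
translate([1785, 279, 338]) cube([72, 929, 17]);
translate([1973, 279, 338]) cube([72, 929, 17]);


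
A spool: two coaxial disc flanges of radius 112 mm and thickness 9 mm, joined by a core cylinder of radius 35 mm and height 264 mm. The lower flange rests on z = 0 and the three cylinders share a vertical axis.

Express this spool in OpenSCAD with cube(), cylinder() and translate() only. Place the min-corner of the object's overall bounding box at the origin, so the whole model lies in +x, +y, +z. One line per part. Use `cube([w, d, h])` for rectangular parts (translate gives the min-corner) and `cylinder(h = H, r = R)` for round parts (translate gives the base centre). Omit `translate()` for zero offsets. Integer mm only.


translate([112, 112, 0]) cylinder(h = 9, r = 112);
translate([112, 112, 9]) cylinder(h = 264, r = 35);
translate([112, 112, 273]) cylinder(h = 9, r = 112);


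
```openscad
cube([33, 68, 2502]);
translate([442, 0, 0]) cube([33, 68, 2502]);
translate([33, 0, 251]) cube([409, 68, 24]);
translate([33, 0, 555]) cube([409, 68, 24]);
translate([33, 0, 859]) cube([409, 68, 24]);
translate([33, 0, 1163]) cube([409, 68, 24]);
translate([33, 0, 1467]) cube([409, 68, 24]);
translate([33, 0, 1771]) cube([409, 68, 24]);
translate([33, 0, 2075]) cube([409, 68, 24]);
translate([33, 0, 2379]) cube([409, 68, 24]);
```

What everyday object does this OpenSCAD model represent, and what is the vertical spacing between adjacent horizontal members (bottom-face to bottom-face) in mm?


A ladder. The rung spacing is 304 mm.

Two tall 33×68 posts with 8 short bars between them — a ladder. Adjacent rungs sit at z = 251 and z = 555, so the spacing is 555 − 251 = 304 mm.


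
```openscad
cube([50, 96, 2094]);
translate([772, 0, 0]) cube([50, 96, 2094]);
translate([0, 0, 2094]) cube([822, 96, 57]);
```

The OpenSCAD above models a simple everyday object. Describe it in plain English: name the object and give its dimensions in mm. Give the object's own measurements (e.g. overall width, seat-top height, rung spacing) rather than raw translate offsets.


A door frame. The clear opening is 722 mm wide and 2094 mm high. Two 50 mm wide jambs, 96 mm deep, stand either side of the opening from the floor to the top of the opening. A 57 mm thick head sits across the top of both jambs, spanning the full outside width of the frame.


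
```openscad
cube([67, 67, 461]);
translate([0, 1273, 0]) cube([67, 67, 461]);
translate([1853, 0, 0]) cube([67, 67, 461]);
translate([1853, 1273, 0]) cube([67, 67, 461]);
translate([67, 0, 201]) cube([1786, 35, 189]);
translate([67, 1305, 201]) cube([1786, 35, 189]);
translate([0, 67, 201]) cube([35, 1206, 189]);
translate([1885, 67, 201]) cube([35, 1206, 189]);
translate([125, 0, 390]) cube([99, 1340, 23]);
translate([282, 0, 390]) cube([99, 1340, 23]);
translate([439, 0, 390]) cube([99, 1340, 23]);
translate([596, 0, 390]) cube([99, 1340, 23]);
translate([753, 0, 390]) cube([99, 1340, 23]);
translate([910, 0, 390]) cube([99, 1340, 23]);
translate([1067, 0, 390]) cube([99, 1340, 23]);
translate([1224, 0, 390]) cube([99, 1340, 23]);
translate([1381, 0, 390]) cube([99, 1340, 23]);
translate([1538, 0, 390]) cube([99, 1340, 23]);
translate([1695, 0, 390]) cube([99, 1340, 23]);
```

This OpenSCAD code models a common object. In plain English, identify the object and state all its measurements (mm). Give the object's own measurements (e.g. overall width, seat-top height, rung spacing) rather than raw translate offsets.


A bed frame 1920 mm long (x) by 1340 mm wide (y). Four 67×67 mm corner posts, 461 mm tall, at the corners of the footprint. Four rails of 35 mm thickness and 189 mm height run between adjacent posts with their undersides at z = 201 mm, their outer faces flush with the outside of the frame (the two x-running rails run between the posts' inner faces; the two y-running rails run between the posts' inner faces). 11 slats, each 99 mm wide (x) and 23 mm thick, lie across the top of the two x-running rails, running the full 1340 mm width of the frame in y; along x they sit between the end posts with a 58 mm gap after the −x posts and between neighbouring slats, leaving 59 mm before the +x posts.


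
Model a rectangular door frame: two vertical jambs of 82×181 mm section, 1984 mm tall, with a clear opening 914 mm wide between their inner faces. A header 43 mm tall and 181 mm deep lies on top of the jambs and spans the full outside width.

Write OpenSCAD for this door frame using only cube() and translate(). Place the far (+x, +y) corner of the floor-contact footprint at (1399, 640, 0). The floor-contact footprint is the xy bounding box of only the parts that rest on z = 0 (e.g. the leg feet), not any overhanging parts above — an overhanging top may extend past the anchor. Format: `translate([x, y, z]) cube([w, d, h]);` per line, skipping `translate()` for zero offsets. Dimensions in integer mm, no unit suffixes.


translate([321, 459, 0]) cube([82, 181, 1984]);
translate([1317, 459, 0]) cube([82, 181, 1984]);
translate([321, 459, 1984]) cube([1078, 181, 43]);


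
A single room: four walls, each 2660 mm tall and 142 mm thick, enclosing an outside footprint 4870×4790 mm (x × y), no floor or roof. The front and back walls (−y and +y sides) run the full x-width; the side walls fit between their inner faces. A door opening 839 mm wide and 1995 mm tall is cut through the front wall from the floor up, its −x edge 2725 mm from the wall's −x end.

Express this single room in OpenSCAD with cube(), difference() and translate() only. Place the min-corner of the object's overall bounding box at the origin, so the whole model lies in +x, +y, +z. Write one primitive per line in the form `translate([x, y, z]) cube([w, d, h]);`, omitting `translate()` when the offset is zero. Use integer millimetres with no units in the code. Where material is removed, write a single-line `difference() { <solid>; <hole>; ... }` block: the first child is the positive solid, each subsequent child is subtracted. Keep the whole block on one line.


difference() { cube([4870, 142, 2660]); translate([2725, 0, 0]) cube([839, 142, 1995]); }
translate([0, 4648, 0]) cube([4870, 142, 2660]);
translate([0, 142, 0]) cube([142, 4506, 2660]);
translate([4728, 142, 0]) cube([142, 4506, 2660]);


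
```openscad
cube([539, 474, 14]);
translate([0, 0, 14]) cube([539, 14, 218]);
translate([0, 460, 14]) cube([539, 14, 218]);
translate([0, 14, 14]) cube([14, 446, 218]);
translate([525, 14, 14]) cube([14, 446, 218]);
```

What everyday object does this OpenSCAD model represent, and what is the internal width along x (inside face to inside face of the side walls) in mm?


An open box. The internal width is 511 mm.

A 539×474 base slab with four walls standing on it — an open box. The base is 539 mm wide and the walls are 14 mm thick, so the internal width is 539 − 2 × 14 = 511 mm.


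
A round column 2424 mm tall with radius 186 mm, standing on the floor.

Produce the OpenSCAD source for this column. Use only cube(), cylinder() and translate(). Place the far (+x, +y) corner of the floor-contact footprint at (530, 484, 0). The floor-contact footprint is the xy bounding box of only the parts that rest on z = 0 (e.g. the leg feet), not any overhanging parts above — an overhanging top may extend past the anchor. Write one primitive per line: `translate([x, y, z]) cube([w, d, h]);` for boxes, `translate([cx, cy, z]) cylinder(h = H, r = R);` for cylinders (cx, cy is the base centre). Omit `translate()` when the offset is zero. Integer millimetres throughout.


translate([344, 298, 0]) cylinder(h = 2424, r = 186);


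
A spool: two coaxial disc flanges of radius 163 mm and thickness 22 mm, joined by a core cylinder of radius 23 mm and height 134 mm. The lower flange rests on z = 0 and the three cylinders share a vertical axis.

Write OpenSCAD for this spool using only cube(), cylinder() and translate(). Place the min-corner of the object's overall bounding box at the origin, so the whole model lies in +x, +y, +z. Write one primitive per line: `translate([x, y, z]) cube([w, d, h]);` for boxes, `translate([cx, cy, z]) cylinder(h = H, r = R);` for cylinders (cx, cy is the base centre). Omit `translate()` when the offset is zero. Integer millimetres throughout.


translate([163, 163, 0]) cylinder(h = 22, r = 163);
translate([163, 163, 22]) cylinder(h = 134, r = 23);
translate([163, 163, 156]) cylinder(h = 22, r = 163);


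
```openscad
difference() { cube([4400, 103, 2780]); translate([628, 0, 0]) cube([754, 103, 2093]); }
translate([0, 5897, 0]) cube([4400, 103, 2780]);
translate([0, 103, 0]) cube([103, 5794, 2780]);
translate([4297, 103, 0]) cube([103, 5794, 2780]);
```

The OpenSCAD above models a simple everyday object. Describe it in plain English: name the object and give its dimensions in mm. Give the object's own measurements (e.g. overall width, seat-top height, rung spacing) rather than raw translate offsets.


A single room: four walls, each 2780 mm tall and 103 mm thick, enclosing an outside footprint 4400×6000 mm (x × y), no floor or roof. The front and back walls (−y and +y sides) run the full x-width; the side walls fit between their inner faces. A door opening 754 mm wide and 2093 mm tall is cut through the front wall from the floor up, its −x edge 628 mm from the wall's −x end.


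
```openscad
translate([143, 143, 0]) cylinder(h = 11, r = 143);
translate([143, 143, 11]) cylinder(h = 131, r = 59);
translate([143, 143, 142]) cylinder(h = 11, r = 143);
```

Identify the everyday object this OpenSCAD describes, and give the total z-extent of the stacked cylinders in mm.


A spool. The overall height is 153 mm.

Three coaxial cylinders, large–small–large — a spool. Two 11 mm flanges and a 131 mm core give 11 + 131 + 11 = 153 mm.


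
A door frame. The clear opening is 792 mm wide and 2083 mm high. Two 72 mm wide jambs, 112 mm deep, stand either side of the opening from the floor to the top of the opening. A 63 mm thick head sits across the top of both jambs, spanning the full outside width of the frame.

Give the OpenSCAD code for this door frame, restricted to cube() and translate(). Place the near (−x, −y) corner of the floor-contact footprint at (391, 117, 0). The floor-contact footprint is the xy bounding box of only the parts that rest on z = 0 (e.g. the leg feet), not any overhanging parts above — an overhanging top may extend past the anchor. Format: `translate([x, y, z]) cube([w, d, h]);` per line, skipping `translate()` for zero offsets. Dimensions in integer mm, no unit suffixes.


translate([391, 117, 0]) cube([72, 112, 2083]);
translate([1255, 117, 0]) cube([72, 112, 2083]);
translate([391, 117, 2083]) cube([936, 112, 63]);


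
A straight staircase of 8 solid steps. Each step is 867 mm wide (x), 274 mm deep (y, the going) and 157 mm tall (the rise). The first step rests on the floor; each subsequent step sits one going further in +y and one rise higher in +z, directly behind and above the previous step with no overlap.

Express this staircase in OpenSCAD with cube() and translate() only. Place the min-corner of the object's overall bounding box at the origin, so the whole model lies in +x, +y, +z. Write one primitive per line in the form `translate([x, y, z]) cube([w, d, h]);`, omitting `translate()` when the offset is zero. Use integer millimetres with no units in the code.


cube([867, 274, 157]);
translate([0, 274, 157]) cube([867, 274, 157]);
translate([0, 548, 314]) cube([867, 274, 157]);
translate([0, 822, 471]) cube([867, 274, 157]);
translate([0, 1096, 628]) cube([867, 274, 157]);
translate([0, 1370, 785]) cube([867, 274, 157]);
translate([0, 1644, 942]) cube([867, 274, 157]);
translate([0, 1918, 1099]) cube([867, 274, 157]);


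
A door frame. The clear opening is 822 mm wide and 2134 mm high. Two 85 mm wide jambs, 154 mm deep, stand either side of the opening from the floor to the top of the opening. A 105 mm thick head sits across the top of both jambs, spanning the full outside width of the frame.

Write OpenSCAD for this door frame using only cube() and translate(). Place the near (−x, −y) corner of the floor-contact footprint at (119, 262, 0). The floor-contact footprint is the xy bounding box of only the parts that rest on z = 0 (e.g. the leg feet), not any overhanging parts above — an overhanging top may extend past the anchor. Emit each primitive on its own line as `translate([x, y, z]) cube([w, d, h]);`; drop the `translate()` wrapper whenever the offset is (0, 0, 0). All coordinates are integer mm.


translate([119, 262, 0]) cube([85, 154, 2134]);
translate([1026, 262, 0]) cube([85, 154, 2134]);
translate([119, 262, 2134]) cube([992, 154, 105]);


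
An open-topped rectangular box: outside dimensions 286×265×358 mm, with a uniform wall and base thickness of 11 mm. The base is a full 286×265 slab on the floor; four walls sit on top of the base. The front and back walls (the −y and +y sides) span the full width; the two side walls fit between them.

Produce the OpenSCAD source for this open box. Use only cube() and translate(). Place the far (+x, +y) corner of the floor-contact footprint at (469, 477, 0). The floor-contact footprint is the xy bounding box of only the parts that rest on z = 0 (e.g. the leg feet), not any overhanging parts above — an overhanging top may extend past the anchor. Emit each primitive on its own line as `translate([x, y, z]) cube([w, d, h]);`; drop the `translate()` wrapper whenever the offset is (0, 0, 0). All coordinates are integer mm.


translate([183, 212, 0]) cube([286, 265, 11]);
translate([183, 212, 11]) cube([286, 11, 347]);
translate([183, 466, 11]) cube([286, 11, 347]);
translate([183, 223, 11]) cube([11, 243, 347]);
translate([458, 223, 11]) cube([11, 243, 347]);


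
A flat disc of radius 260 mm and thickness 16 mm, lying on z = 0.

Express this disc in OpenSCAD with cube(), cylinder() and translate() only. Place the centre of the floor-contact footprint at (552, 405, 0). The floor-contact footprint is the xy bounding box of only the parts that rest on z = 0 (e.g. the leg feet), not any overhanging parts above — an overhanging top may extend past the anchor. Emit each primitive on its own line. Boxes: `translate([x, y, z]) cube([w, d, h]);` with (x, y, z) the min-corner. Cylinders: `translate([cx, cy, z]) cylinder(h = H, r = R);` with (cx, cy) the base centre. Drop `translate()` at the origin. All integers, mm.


translate([552, 405, 0]) cylinder(h = 16, r = 260);


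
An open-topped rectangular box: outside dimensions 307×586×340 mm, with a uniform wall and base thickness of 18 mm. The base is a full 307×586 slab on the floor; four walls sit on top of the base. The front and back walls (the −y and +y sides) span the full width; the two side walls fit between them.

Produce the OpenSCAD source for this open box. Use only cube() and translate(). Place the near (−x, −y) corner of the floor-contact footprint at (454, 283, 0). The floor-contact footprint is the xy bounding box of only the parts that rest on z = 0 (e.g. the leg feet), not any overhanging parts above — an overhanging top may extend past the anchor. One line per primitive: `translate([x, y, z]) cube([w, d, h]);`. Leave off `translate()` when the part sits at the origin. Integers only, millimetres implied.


translate([454, 283, 0]) cube([307, 586, 18]);
translate([454, 283, 18]) cube([307, 18, 322]);
translate([454, 851, 18]) cube([307, 18, 322]);
translate([454, 301, 18]) cube([18, 550, 322]);
translate([743, 301, 18]) cube([18, 550, 322]);


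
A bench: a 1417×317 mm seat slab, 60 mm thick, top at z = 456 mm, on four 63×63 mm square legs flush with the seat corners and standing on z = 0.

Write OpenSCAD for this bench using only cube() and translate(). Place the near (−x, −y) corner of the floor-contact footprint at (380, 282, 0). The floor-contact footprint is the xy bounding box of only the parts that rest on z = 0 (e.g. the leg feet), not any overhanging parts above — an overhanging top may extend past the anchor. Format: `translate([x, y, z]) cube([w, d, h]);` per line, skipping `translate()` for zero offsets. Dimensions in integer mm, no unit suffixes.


translate([380, 282, 396]) cube([1417, 317, 60]);
translate([380, 282, 0]) cube([63, 63, 396]);
translate([380, 536, 0]) cube([63, 63, 396]);
translate([1734, 282, 0]) cube([63, 63, 396]);
translate([1734, 536, 0]) cube([63, 63, 396]);


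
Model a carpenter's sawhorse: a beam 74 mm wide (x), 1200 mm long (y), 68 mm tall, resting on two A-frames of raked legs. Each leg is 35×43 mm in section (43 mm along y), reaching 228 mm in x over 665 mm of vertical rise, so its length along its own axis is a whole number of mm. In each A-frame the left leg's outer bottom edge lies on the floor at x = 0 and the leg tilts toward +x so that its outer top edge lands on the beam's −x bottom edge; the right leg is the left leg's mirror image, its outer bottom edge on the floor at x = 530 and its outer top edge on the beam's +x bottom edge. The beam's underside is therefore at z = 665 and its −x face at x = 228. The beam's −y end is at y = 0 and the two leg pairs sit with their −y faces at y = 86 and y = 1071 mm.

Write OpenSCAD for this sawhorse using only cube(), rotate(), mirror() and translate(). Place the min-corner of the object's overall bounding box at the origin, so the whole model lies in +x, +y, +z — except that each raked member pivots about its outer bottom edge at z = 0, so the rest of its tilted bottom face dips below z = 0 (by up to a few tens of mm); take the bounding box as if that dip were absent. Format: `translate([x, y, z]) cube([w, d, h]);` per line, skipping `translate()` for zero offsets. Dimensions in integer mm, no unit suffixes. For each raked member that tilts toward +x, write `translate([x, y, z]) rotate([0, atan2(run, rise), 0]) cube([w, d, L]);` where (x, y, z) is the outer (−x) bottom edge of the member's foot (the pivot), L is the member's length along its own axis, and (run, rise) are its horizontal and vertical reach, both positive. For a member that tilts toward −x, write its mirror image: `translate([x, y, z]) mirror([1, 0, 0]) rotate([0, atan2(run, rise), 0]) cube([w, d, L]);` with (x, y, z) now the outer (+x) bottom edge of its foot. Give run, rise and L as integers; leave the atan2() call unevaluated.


translate([228, 0, 665]) cube([74, 1200, 68]);
translate([0, 86, 0]) rotate([0, atan2(228, 665), 0]) cube([35, 43, 703]);
translate([530, 86, 0]) mirror([1, 0, 0]) rotate([0, atan2(228, 665), 0]) cube([35, 43, 703]);
translate([0, 1071, 0]) rotate([0, atan2(228, 665), 0]) cube([35, 43, 703]);
translate([530, 1071, 0]) mirror([1, 0, 0]) rotate([0, atan2(228, 665), 0]) cube([35, 43, 703]);


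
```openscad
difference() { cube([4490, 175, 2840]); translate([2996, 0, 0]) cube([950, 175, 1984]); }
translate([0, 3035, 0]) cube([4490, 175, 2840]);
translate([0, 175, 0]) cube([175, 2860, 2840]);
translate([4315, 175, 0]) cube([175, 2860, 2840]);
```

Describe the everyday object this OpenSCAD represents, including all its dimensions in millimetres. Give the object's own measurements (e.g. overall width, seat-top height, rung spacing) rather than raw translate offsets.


A single room: four walls, each 2840 mm tall and 175 mm thick, enclosing an outside footprint 4490×3210 mm (x × y), no floor or roof. The front and back walls (−y and +y sides) run the full x-width; the side walls fit between their inner faces. A door opening 950 mm wide and 1984 mm tall is cut through the front wall from the floor up, its −x edge 2996 mm from the wall's −x end.


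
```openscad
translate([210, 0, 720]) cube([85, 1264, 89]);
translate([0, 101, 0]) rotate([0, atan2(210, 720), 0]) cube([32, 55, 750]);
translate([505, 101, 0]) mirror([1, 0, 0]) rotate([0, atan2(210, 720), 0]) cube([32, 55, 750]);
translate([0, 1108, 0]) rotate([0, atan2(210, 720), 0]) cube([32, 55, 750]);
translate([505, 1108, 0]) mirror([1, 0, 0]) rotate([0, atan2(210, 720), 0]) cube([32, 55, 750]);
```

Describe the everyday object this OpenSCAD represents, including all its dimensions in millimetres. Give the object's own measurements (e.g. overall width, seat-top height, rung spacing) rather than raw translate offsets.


A sawhorse. A 85×1264×89 mm beam (x, y, z) sits on two A-frame leg pairs. Each pair is two raked legs of 32×55 mm section (55 mm along y) splaying symmetrically in x. Each leg rises 720 mm vertically over 210 mm of horizontal reach and is 750 mm long along its own axis. Every leg's outer bottom edge rests on the floor and its outer top edge meets a bottom edge of the beam — the left legs (tilting toward +x) meet the beam's −x bottom edge, the right legs (their mirror images, tilting toward −x) meet its +x bottom edge — so the leg tops tuck under the beam, the beam's underside is 720 mm above the floor, and the feet are 505 mm apart outside-to-outside with the beam centred between them. The two leg pairs are set in 101 mm from either end of the beam.


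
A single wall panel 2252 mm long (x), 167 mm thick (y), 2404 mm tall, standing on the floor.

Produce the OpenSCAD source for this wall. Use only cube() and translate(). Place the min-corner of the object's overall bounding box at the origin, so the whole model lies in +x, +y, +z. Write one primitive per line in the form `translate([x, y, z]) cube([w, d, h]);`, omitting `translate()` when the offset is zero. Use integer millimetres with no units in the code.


cube([2252, 167, 2404]);


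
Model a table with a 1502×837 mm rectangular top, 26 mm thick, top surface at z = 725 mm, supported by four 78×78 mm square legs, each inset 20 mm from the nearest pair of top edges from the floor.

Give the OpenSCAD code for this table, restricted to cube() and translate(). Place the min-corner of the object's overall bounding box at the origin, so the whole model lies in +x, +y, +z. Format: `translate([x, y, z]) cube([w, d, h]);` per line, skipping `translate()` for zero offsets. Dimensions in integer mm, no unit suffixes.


translate([0, 0, 699]) cube([1502, 837, 26]);
translate([20, 20, 0]) cube([78, 78, 699]);
translate([1404, 20, 0]) cube([78, 78, 699]);
translate([20, 739, 0]) cube([78, 78, 699]);
translate([1404, 739, 0]) cube([78, 78, 699]);


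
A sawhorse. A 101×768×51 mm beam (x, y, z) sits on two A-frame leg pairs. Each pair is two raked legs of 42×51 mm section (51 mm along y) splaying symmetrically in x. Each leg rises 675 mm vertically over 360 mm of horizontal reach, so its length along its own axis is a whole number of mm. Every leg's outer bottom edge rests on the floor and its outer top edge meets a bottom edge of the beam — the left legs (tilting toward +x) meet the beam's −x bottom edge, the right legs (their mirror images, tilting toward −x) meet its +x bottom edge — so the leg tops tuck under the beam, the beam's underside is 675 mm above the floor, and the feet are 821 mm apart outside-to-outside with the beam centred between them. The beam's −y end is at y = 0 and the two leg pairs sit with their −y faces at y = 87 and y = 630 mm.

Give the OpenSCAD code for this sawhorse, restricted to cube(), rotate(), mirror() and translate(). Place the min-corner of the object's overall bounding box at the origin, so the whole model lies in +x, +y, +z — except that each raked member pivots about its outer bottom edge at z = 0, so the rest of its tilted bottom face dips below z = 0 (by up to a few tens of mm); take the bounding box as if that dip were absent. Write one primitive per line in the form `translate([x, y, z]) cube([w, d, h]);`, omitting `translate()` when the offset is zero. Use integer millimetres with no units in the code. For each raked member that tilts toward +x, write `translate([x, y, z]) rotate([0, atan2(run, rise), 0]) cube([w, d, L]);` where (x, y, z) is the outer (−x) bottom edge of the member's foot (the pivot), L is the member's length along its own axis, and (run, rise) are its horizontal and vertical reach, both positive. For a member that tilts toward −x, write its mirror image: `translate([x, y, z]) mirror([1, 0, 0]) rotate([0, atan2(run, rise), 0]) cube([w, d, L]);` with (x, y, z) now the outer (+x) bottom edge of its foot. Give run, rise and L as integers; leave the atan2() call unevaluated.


translate([360, 0, 675]) cube([101, 768, 51]);
translate([0, 87, 0]) rotate([0, atan2(360, 675), 0]) cube([42, 51, 765]);
translate([821, 87, 0]) mirror([1, 0, 0]) rotate([0, atan2(360, 675), 0]) cube([42, 51, 765]);
translate([0, 630, 0]) rotate([0, atan2(360, 675), 0]) cube([42, 51, 765]);
translate([821, 630, 0]) mirror([1, 0, 0]) rotate([0, atan2(360, 675), 0]) cube([42, 51, 765]);
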